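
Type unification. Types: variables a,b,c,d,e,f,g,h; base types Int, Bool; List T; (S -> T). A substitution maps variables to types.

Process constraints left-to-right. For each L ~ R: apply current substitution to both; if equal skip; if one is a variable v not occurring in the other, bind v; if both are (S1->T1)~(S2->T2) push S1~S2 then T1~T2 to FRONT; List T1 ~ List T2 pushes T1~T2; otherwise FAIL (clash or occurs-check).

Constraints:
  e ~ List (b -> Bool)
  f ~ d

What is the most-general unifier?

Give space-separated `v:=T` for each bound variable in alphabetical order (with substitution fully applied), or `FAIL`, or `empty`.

Answer: e:=List (b -> Bool) f:=d

Derivation:
step 1: unify e ~ List (b -> Bool)  [subst: {-} | 1 pending]
  bind e := List (b -> Bool)
step 2: unify f ~ d  [subst: {e:=List (b -> Bool)} | 0 pending]
  bind f := d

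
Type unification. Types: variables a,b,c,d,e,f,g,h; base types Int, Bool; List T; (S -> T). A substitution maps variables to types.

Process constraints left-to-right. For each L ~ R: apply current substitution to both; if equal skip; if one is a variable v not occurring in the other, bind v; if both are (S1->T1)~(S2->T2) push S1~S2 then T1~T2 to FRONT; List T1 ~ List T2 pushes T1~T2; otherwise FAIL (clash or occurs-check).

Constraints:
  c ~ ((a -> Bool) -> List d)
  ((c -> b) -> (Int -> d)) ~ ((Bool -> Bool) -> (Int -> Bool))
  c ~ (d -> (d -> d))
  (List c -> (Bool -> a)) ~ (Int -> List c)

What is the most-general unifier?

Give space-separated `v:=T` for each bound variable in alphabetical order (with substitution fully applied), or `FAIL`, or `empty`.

step 1: unify c ~ ((a -> Bool) -> List d)  [subst: {-} | 3 pending]
  bind c := ((a -> Bool) -> List d)
step 2: unify ((((a -> Bool) -> List d) -> b) -> (Int -> d)) ~ ((Bool -> Bool) -> (Int -> Bool))  [subst: {c:=((a -> Bool) -> List d)} | 2 pending]
  -> decompose arrow: push (((a -> Bool) -> List d) -> b)~(Bool -> Bool), (Int -> d)~(Int -> Bool)
step 3: unify (((a -> Bool) -> List d) -> b) ~ (Bool -> Bool)  [subst: {c:=((a -> Bool) -> List d)} | 3 pending]
  -> decompose arrow: push ((a -> Bool) -> List d)~Bool, b~Bool
step 4: unify ((a -> Bool) -> List d) ~ Bool  [subst: {c:=((a -> Bool) -> List d)} | 4 pending]
  clash: ((a -> Bool) -> List d) vs Bool

Answer: FAIL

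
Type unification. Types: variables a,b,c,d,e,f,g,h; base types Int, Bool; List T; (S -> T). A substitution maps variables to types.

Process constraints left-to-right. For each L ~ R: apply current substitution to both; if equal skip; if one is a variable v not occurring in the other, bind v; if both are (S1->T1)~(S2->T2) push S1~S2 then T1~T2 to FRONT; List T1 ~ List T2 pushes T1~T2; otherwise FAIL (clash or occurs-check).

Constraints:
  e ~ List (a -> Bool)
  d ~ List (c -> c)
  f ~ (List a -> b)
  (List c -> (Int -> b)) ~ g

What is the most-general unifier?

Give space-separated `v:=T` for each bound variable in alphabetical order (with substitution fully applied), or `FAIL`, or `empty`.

Answer: d:=List (c -> c) e:=List (a -> Bool) f:=(List a -> b) g:=(List c -> (Int -> b))

Derivation:
step 1: unify e ~ List (a -> Bool)  [subst: {-} | 3 pending]
  bind e := List (a -> Bool)
step 2: unify d ~ List (c -> c)  [subst: {e:=List (a -> Bool)} | 2 pending]
  bind d := List (c -> c)
step 3: unify f ~ (List a -> b)  [subst: {e:=List (a -> Bool), d:=List (c -> c)} | 1 pending]
  bind f := (List a -> b)
step 4: unify (List c -> (Int -> b)) ~ g  [subst: {e:=List (a -> Bool), d:=List (c -> c), f:=(List a -> b)} | 0 pending]
  bind g := (List c -> (Int -> b))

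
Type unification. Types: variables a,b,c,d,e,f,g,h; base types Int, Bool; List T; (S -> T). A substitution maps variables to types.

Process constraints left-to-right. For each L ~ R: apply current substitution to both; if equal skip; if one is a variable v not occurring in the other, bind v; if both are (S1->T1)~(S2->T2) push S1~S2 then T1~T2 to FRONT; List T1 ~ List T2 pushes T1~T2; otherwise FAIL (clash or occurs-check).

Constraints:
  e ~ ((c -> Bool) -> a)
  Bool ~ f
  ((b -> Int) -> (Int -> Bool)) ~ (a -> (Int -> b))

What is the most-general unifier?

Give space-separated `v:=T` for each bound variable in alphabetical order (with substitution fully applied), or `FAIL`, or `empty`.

step 1: unify e ~ ((c -> Bool) -> a)  [subst: {-} | 2 pending]
  bind e := ((c -> Bool) -> a)
step 2: unify Bool ~ f  [subst: {e:=((c -> Bool) -> a)} | 1 pending]
  bind f := Bool
step 3: unify ((b -> Int) -> (Int -> Bool)) ~ (a -> (Int -> b))  [subst: {e:=((c -> Bool) -> a), f:=Bool} | 0 pending]
  -> decompose arrow: push (b -> Int)~a, (Int -> Bool)~(Int -> b)
step 4: unify (b -> Int) ~ a  [subst: {e:=((c -> Bool) -> a), f:=Bool} | 1 pending]
  bind a := (b -> Int)
step 5: unify (Int -> Bool) ~ (Int -> b)  [subst: {e:=((c -> Bool) -> a), f:=Bool, a:=(b -> Int)} | 0 pending]
  -> decompose arrow: push Int~Int, Bool~b
step 6: unify Int ~ Int  [subst: {e:=((c -> Bool) -> a), f:=Bool, a:=(b -> Int)} | 1 pending]
  -> identical, skip
step 7: unify Bool ~ b  [subst: {e:=((c -> Bool) -> a), f:=Bool, a:=(b -> Int)} | 0 pending]
  bind b := Bool

Answer: a:=(Bool -> Int) b:=Bool e:=((c -> Bool) -> (Bool -> Int)) f:=Bool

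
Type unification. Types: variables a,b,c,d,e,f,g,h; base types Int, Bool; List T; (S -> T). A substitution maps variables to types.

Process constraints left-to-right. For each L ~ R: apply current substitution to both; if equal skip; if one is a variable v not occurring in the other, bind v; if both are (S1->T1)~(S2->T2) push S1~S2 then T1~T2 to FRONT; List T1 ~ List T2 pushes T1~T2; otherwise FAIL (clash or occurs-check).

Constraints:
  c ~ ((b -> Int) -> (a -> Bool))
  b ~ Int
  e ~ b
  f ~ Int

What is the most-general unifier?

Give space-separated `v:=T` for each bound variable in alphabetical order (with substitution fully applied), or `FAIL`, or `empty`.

Answer: b:=Int c:=((Int -> Int) -> (a -> Bool)) e:=Int f:=Int

Derivation:
step 1: unify c ~ ((b -> Int) -> (a -> Bool))  [subst: {-} | 3 pending]
  bind c := ((b -> Int) -> (a -> Bool))
step 2: unify b ~ Int  [subst: {c:=((b -> Int) -> (a -> Bool))} | 2 pending]
  bind b := Int
step 3: unify e ~ Int  [subst: {c:=((b -> Int) -> (a -> Bool)), b:=Int} | 1 pending]
  bind e := Int
step 4: unify f ~ Int  [subst: {c:=((b -> Int) -> (a -> Bool)), b:=Int, e:=Int} | 0 pending]
  bind f := Int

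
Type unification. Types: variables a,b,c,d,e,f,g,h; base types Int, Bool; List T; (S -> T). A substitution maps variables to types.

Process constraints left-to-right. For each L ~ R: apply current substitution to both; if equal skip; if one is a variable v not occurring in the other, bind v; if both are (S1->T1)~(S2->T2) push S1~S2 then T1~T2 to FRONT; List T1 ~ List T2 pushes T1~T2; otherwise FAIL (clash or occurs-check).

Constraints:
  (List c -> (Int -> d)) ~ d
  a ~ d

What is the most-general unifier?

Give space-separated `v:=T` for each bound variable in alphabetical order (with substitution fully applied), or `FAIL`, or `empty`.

step 1: unify (List c -> (Int -> d)) ~ d  [subst: {-} | 1 pending]
  occurs-check fail

Answer: FAIL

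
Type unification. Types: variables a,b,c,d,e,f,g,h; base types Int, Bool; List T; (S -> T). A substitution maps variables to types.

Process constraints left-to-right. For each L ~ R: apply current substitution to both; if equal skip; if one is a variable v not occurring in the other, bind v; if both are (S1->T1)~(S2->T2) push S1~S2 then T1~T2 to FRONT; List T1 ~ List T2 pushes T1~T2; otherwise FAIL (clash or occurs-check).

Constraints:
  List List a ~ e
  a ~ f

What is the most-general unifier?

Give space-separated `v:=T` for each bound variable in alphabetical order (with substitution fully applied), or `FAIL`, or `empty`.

Answer: a:=f e:=List List f

Derivation:
step 1: unify List List a ~ e  [subst: {-} | 1 pending]
  bind e := List List a
step 2: unify a ~ f  [subst: {e:=List List a} | 0 pending]
  bind a := f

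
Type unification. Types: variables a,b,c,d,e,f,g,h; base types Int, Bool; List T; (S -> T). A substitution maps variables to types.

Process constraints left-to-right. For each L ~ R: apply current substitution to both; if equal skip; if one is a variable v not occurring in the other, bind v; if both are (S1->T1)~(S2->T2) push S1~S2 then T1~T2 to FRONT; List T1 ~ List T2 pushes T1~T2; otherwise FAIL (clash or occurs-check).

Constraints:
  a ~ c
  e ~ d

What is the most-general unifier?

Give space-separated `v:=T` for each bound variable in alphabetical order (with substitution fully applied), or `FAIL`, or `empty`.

Answer: a:=c e:=d

Derivation:
step 1: unify a ~ c  [subst: {-} | 1 pending]
  bind a := c
step 2: unify e ~ d  [subst: {a:=c} | 0 pending]
  bind e := d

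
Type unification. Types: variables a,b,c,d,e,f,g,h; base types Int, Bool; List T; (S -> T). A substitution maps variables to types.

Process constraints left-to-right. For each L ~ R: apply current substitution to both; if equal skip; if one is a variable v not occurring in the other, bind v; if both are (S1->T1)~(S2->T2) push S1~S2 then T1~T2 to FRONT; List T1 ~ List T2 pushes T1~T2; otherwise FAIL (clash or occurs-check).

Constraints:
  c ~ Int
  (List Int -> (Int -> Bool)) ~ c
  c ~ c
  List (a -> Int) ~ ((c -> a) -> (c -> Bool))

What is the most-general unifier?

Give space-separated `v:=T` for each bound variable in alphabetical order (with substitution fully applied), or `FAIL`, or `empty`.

Answer: FAIL

Derivation:
step 1: unify c ~ Int  [subst: {-} | 3 pending]
  bind c := Int
step 2: unify (List Int -> (Int -> Bool)) ~ Int  [subst: {c:=Int} | 2 pending]
  clash: (List Int -> (Int -> Bool)) vs Int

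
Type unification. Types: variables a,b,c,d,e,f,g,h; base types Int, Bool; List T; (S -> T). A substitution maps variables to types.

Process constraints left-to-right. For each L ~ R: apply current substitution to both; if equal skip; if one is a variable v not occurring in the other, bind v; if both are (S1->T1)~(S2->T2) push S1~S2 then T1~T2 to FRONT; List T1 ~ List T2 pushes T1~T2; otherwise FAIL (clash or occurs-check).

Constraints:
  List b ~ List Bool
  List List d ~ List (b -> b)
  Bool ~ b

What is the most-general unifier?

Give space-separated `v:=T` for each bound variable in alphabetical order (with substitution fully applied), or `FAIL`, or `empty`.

Answer: FAIL

Derivation:
step 1: unify List b ~ List Bool  [subst: {-} | 2 pending]
  -> decompose List: push b~Bool
step 2: unify b ~ Bool  [subst: {-} | 2 pending]
  bind b := Bool
step 3: unify List List d ~ List (Bool -> Bool)  [subst: {b:=Bool} | 1 pending]
  -> decompose List: push List d~(Bool -> Bool)
step 4: unify List d ~ (Bool -> Bool)  [subst: {b:=Bool} | 1 pending]
  clash: List d vs (Bool -> Bool)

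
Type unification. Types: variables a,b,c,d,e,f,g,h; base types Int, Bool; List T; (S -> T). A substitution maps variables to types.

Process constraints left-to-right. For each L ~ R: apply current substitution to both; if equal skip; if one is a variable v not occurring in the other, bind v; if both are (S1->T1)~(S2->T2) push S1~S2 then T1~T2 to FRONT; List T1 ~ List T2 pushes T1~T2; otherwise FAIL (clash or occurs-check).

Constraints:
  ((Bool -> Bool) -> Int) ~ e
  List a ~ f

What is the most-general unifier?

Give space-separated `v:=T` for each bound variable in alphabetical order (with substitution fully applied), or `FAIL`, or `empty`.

Answer: e:=((Bool -> Bool) -> Int) f:=List a

Derivation:
step 1: unify ((Bool -> Bool) -> Int) ~ e  [subst: {-} | 1 pending]
  bind e := ((Bool -> Bool) -> Int)
step 2: unify List a ~ f  [subst: {e:=((Bool -> Bool) -> Int)} | 0 pending]
  bind f := List a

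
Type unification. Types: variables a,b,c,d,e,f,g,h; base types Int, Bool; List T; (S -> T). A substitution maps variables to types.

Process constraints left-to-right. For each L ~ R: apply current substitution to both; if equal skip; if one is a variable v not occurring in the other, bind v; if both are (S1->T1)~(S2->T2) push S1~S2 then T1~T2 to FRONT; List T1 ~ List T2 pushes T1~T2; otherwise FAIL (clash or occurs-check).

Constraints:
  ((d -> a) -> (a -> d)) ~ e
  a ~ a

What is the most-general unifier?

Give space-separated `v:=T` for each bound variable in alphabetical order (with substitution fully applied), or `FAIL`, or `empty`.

Answer: e:=((d -> a) -> (a -> d))

Derivation:
step 1: unify ((d -> a) -> (a -> d)) ~ e  [subst: {-} | 1 pending]
  bind e := ((d -> a) -> (a -> d))
step 2: unify a ~ a  [subst: {e:=((d -> a) -> (a -> d))} | 0 pending]
  -> identical, skip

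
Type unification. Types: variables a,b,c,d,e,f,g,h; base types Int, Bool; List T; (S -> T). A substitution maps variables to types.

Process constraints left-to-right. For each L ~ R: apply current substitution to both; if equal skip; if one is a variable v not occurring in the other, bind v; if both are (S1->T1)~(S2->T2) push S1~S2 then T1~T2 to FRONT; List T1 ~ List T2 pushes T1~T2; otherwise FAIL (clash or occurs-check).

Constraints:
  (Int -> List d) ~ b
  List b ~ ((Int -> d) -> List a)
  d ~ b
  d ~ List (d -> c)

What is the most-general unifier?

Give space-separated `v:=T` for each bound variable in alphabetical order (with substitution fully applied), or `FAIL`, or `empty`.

step 1: unify (Int -> List d) ~ b  [subst: {-} | 3 pending]
  bind b := (Int -> List d)
step 2: unify List (Int -> List d) ~ ((Int -> d) -> List a)  [subst: {b:=(Int -> List d)} | 2 pending]
  clash: List (Int -> List d) vs ((Int -> d) -> List a)

Answer: FAIL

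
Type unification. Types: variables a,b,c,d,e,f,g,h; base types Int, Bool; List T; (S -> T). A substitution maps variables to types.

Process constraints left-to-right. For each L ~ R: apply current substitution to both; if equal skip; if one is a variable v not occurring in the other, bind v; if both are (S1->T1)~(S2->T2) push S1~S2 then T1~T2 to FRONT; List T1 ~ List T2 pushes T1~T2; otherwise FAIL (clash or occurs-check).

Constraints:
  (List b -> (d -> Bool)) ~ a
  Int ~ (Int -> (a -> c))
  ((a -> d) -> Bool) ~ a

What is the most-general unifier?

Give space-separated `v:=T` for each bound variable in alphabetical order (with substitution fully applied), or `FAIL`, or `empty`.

step 1: unify (List b -> (d -> Bool)) ~ a  [subst: {-} | 2 pending]
  bind a := (List b -> (d -> Bool))
step 2: unify Int ~ (Int -> ((List b -> (d -> Bool)) -> c))  [subst: {a:=(List b -> (d -> Bool))} | 1 pending]
  clash: Int vs (Int -> ((List b -> (d -> Bool)) -> c))

Answer: FAIL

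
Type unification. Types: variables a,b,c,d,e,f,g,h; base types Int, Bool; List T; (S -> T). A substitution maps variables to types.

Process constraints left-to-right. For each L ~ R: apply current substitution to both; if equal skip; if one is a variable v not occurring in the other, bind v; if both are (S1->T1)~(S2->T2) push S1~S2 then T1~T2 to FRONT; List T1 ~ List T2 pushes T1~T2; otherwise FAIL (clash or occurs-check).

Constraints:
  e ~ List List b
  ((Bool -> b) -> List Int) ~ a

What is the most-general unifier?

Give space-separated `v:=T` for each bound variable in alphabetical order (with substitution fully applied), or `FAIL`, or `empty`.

step 1: unify e ~ List List b  [subst: {-} | 1 pending]
  bind e := List List b
step 2: unify ((Bool -> b) -> List Int) ~ a  [subst: {e:=List List b} | 0 pending]
  bind a := ((Bool -> b) -> List Int)

Answer: a:=((Bool -> b) -> List Int) e:=List List b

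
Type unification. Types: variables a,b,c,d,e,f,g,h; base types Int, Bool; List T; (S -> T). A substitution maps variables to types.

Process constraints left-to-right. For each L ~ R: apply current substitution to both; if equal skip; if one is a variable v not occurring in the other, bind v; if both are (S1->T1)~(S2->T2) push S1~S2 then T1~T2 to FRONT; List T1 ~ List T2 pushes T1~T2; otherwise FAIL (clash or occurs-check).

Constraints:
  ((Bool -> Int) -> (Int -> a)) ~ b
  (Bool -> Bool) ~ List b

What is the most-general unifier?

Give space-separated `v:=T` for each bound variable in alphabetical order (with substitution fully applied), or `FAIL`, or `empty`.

Answer: FAIL

Derivation:
step 1: unify ((Bool -> Int) -> (Int -> a)) ~ b  [subst: {-} | 1 pending]
  bind b := ((Bool -> Int) -> (Int -> a))
step 2: unify (Bool -> Bool) ~ List ((Bool -> Int) -> (Int -> a))  [subst: {b:=((Bool -> Int) -> (Int -> a))} | 0 pending]
  clash: (Bool -> Bool) vs List ((Bool -> Int) -> (Int -> a))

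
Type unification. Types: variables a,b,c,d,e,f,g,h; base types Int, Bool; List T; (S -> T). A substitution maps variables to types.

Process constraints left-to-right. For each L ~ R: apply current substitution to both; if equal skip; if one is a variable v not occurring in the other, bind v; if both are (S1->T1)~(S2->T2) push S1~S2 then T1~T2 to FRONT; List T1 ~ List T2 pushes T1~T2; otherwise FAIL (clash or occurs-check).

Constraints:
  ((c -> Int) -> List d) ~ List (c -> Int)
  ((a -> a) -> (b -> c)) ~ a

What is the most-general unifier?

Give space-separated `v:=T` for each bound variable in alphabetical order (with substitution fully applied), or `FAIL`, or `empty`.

Answer: FAIL

Derivation:
step 1: unify ((c -> Int) -> List d) ~ List (c -> Int)  [subst: {-} | 1 pending]
  clash: ((c -> Int) -> List d) vs List (c -> Int)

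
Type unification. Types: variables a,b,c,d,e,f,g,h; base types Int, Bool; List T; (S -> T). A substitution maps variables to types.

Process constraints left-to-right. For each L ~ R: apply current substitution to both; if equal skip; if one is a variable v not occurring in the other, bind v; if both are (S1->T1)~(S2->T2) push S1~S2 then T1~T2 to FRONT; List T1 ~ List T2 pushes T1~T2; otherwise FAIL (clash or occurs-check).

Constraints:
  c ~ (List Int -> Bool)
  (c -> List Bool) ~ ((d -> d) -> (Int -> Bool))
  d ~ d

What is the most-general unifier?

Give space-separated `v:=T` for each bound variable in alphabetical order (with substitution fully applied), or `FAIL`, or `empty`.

step 1: unify c ~ (List Int -> Bool)  [subst: {-} | 2 pending]
  bind c := (List Int -> Bool)
step 2: unify ((List Int -> Bool) -> List Bool) ~ ((d -> d) -> (Int -> Bool))  [subst: {c:=(List Int -> Bool)} | 1 pending]
  -> decompose arrow: push (List Int -> Bool)~(d -> d), List Bool~(Int -> Bool)
step 3: unify (List Int -> Bool) ~ (d -> d)  [subst: {c:=(List Int -> Bool)} | 2 pending]
  -> decompose arrow: push List Int~d, Bool~d
step 4: unify List Int ~ d  [subst: {c:=(List Int -> Bool)} | 3 pending]
  bind d := List Int
step 5: unify Bool ~ List Int  [subst: {c:=(List Int -> Bool), d:=List Int} | 2 pending]
  clash: Bool vs List Int

Answer: FAIL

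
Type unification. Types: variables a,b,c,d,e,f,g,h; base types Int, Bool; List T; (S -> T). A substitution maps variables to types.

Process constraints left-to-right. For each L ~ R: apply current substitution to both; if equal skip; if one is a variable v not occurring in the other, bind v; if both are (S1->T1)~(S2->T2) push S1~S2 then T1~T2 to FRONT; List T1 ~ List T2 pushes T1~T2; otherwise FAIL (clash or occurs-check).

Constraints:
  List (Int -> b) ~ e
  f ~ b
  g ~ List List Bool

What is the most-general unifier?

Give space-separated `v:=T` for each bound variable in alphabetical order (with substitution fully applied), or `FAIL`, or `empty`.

Answer: e:=List (Int -> b) f:=b g:=List List Bool

Derivation:
step 1: unify List (Int -> b) ~ e  [subst: {-} | 2 pending]
  bind e := List (Int -> b)
step 2: unify f ~ b  [subst: {e:=List (Int -> b)} | 1 pending]
  bind f := b
step 3: unify g ~ List List Bool  [subst: {e:=List (Int -> b), f:=b} | 0 pending]
  bind g := List List Bool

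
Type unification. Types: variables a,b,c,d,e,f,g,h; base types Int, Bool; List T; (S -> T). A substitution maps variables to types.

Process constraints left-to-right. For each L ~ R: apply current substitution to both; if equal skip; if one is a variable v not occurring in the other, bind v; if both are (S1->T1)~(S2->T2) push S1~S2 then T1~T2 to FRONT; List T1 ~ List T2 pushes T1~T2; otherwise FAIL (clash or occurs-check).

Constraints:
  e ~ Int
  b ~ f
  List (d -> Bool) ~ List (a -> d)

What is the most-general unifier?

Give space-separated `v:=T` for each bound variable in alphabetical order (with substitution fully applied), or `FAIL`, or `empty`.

step 1: unify e ~ Int  [subst: {-} | 2 pending]
  bind e := Int
step 2: unify b ~ f  [subst: {e:=Int} | 1 pending]
  bind b := f
step 3: unify List (d -> Bool) ~ List (a -> d)  [subst: {e:=Int, b:=f} | 0 pending]
  -> decompose List: push (d -> Bool)~(a -> d)
step 4: unify (d -> Bool) ~ (a -> d)  [subst: {e:=Int, b:=f} | 0 pending]
  -> decompose arrow: push d~a, Bool~d
step 5: unify d ~ a  [subst: {e:=Int, b:=f} | 1 pending]
  bind d := a
step 6: unify Bool ~ a  [subst: {e:=Int, b:=f, d:=a} | 0 pending]
  bind a := Bool

Answer: a:=Bool b:=f d:=Bool e:=Int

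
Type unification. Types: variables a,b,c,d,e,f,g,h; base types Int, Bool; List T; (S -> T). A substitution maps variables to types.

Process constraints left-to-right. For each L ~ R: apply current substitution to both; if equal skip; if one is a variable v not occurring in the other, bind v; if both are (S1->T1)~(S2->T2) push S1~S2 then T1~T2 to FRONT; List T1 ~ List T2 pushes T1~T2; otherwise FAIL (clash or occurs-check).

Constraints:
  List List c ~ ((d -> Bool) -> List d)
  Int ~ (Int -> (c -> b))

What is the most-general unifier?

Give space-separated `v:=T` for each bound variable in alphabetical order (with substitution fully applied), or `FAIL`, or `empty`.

Answer: FAIL

Derivation:
step 1: unify List List c ~ ((d -> Bool) -> List d)  [subst: {-} | 1 pending]
  clash: List List c vs ((d -> Bool) -> List d)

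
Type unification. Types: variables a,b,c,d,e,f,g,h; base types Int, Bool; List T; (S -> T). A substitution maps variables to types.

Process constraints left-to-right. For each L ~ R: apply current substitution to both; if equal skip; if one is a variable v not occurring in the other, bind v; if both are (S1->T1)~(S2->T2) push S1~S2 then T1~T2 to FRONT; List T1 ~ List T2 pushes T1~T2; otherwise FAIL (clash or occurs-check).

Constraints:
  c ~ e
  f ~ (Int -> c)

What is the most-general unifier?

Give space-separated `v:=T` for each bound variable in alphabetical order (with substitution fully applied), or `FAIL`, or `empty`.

Answer: c:=e f:=(Int -> e)

Derivation:
step 1: unify c ~ e  [subst: {-} | 1 pending]
  bind c := e
step 2: unify f ~ (Int -> e)  [subst: {c:=e} | 0 pending]
  bind f := (Int -> e)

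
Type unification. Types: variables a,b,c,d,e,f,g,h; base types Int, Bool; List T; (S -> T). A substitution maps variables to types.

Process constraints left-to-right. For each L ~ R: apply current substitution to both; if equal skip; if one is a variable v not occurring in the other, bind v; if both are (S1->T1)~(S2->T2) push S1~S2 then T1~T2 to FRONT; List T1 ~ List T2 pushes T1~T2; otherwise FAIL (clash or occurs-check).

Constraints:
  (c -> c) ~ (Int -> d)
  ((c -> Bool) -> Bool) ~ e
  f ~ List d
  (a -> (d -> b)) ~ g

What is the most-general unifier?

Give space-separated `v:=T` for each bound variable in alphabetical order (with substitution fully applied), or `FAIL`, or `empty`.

step 1: unify (c -> c) ~ (Int -> d)  [subst: {-} | 3 pending]
  -> decompose arrow: push c~Int, c~d
step 2: unify c ~ Int  [subst: {-} | 4 pending]
  bind c := Int
step 3: unify Int ~ d  [subst: {c:=Int} | 3 pending]
  bind d := Int
step 4: unify ((Int -> Bool) -> Bool) ~ e  [subst: {c:=Int, d:=Int} | 2 pending]
  bind e := ((Int -> Bool) -> Bool)
step 5: unify f ~ List Int  [subst: {c:=Int, d:=Int, e:=((Int -> Bool) -> Bool)} | 1 pending]
  bind f := List Int
step 6: unify (a -> (Int -> b)) ~ g  [subst: {c:=Int, d:=Int, e:=((Int -> Bool) -> Bool), f:=List Int} | 0 pending]
  bind g := (a -> (Int -> b))

Answer: c:=Int d:=Int e:=((Int -> Bool) -> Bool) f:=List Int g:=(a -> (Int -> b))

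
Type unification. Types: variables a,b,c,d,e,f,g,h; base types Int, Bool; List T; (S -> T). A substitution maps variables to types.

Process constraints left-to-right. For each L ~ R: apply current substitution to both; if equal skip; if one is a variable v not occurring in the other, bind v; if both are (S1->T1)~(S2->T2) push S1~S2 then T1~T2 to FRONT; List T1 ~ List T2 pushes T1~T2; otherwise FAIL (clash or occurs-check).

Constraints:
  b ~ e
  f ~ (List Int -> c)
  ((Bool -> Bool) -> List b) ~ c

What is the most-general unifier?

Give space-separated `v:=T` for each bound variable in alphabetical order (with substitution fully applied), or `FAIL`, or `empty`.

step 1: unify b ~ e  [subst: {-} | 2 pending]
  bind b := e
step 2: unify f ~ (List Int -> c)  [subst: {b:=e} | 1 pending]
  bind f := (List Int -> c)
step 3: unify ((Bool -> Bool) -> List e) ~ c  [subst: {b:=e, f:=(List Int -> c)} | 0 pending]
  bind c := ((Bool -> Bool) -> List e)

Answer: b:=e c:=((Bool -> Bool) -> List e) f:=(List Int -> ((Bool -> Bool) -> List e))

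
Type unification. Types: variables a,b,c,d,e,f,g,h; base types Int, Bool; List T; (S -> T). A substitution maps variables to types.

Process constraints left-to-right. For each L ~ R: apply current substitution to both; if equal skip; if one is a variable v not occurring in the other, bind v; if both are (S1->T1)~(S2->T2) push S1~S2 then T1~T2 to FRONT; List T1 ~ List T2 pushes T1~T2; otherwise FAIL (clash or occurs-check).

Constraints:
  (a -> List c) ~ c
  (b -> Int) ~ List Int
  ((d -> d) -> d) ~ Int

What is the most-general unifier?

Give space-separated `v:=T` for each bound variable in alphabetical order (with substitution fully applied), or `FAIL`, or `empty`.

step 1: unify (a -> List c) ~ c  [subst: {-} | 2 pending]
  occurs-check fail

Answer: FAIL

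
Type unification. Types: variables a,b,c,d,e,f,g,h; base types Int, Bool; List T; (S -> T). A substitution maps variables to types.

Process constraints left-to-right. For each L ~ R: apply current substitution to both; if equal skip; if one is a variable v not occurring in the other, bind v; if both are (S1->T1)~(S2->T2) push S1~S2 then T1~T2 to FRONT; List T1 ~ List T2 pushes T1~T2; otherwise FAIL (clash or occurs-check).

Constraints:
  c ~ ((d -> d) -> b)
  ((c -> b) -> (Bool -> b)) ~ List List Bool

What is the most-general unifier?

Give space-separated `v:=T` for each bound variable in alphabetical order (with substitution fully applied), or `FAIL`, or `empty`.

Answer: FAIL

Derivation:
step 1: unify c ~ ((d -> d) -> b)  [subst: {-} | 1 pending]
  bind c := ((d -> d) -> b)
step 2: unify ((((d -> d) -> b) -> b) -> (Bool -> b)) ~ List List Bool  [subst: {c:=((d -> d) -> b)} | 0 pending]
  clash: ((((d -> d) -> b) -> b) -> (Bool -> b)) vs List List Bool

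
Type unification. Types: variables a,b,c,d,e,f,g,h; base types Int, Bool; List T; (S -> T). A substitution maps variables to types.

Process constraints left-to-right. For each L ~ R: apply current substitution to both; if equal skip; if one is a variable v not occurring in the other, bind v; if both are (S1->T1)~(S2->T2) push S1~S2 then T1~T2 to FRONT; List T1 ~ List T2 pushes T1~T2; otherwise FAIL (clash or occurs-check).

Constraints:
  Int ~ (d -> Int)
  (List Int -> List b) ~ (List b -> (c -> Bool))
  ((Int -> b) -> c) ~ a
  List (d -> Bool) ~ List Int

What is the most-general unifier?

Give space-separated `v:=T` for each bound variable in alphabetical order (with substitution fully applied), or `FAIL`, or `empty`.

Answer: FAIL

Derivation:
step 1: unify Int ~ (d -> Int)  [subst: {-} | 3 pending]
  clash: Int vs (d -> Int)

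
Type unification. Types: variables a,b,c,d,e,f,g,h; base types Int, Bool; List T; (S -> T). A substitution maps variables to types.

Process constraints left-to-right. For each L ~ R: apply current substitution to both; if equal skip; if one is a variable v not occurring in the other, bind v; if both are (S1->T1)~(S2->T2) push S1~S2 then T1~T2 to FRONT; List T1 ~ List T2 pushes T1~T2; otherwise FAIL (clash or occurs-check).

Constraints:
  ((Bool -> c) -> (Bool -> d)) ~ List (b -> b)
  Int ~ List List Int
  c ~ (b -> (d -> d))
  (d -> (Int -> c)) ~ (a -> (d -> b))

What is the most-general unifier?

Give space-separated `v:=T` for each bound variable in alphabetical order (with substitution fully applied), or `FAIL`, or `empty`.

Answer: FAIL

Derivation:
step 1: unify ((Bool -> c) -> (Bool -> d)) ~ List (b -> b)  [subst: {-} | 3 pending]
  clash: ((Bool -> c) -> (Bool -> d)) vs List (b -> b)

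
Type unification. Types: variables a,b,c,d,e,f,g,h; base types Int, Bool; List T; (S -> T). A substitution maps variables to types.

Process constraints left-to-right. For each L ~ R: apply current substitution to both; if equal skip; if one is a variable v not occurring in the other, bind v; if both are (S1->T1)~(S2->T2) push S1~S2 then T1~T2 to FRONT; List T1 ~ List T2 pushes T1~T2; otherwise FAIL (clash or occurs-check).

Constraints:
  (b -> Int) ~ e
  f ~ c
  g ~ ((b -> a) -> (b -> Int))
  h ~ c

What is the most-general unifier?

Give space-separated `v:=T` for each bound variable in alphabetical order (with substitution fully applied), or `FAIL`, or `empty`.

step 1: unify (b -> Int) ~ e  [subst: {-} | 3 pending]
  bind e := (b -> Int)
step 2: unify f ~ c  [subst: {e:=(b -> Int)} | 2 pending]
  bind f := c
step 3: unify g ~ ((b -> a) -> (b -> Int))  [subst: {e:=(b -> Int), f:=c} | 1 pending]
  bind g := ((b -> a) -> (b -> Int))
step 4: unify h ~ c  [subst: {e:=(b -> Int), f:=c, g:=((b -> a) -> (b -> Int))} | 0 pending]
  bind h := c

Answer: e:=(b -> Int) f:=c g:=((b -> a) -> (b -> Int)) h:=c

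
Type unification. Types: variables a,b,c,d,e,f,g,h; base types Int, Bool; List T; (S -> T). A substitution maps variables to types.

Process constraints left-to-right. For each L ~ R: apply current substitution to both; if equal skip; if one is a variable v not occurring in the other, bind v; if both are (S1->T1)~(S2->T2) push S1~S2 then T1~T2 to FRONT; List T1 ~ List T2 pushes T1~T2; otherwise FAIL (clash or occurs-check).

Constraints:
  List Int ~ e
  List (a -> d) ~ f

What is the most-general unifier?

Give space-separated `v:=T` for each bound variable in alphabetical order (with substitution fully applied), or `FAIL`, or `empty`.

step 1: unify List Int ~ e  [subst: {-} | 1 pending]
  bind e := List Int
step 2: unify List (a -> d) ~ f  [subst: {e:=List Int} | 0 pending]
  bind f := List (a -> d)

Answer: e:=List Int f:=List (a -> d)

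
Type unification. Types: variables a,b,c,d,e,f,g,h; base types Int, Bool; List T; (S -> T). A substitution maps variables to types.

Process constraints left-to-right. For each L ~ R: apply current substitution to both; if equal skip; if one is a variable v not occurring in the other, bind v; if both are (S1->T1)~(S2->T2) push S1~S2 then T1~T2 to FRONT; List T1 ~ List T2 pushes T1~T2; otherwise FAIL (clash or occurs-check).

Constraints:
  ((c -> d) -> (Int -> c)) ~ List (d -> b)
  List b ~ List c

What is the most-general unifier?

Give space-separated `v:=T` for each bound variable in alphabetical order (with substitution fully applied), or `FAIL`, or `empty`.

step 1: unify ((c -> d) -> (Int -> c)) ~ List (d -> b)  [subst: {-} | 1 pending]
  clash: ((c -> d) -> (Int -> c)) vs List (d -> b)

Answer: FAIL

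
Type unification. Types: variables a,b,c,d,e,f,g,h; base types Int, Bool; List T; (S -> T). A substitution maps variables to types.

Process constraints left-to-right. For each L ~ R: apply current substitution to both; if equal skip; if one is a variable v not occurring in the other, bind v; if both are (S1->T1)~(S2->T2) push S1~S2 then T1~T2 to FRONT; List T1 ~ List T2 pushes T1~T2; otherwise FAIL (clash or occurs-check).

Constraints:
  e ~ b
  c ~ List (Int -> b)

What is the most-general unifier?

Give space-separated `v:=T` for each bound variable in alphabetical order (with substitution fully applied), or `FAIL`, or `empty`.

step 1: unify e ~ b  [subst: {-} | 1 pending]
  bind e := b
step 2: unify c ~ List (Int -> b)  [subst: {e:=b} | 0 pending]
  bind c := List (Int -> b)

Answer: c:=List (Int -> b) e:=b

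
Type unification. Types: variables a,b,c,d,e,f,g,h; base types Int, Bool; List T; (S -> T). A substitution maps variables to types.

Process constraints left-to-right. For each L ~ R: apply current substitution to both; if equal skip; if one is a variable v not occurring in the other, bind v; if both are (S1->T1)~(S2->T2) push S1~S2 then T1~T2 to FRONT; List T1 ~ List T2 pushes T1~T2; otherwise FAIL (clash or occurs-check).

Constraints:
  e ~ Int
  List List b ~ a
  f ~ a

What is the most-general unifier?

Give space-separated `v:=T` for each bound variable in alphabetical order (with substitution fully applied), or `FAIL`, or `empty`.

step 1: unify e ~ Int  [subst: {-} | 2 pending]
  bind e := Int
step 2: unify List List b ~ a  [subst: {e:=Int} | 1 pending]
  bind a := List List b
step 3: unify f ~ List List b  [subst: {e:=Int, a:=List List b} | 0 pending]
  bind f := List List b

Answer: a:=List List b e:=Int f:=List List b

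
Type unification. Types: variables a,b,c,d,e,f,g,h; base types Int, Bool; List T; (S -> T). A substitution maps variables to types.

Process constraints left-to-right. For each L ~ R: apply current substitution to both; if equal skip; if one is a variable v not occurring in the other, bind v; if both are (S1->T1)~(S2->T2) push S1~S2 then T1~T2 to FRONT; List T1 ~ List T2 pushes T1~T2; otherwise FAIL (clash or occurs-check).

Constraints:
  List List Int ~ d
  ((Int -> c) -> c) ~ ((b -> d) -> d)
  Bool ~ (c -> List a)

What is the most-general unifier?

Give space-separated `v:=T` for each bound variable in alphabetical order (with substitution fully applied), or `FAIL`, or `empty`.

step 1: unify List List Int ~ d  [subst: {-} | 2 pending]
  bind d := List List Int
step 2: unify ((Int -> c) -> c) ~ ((b -> List List Int) -> List List Int)  [subst: {d:=List List Int} | 1 pending]
  -> decompose arrow: push (Int -> c)~(b -> List List Int), c~List List Int
step 3: unify (Int -> c) ~ (b -> List List Int)  [subst: {d:=List List Int} | 2 pending]
  -> decompose arrow: push Int~b, c~List List Int
step 4: unify Int ~ b  [subst: {d:=List List Int} | 3 pending]
  bind b := Int
step 5: unify c ~ List List Int  [subst: {d:=List List Int, b:=Int} | 2 pending]
  bind c := List List Int
step 6: unify List List Int ~ List List Int  [subst: {d:=List List Int, b:=Int, c:=List List Int} | 1 pending]
  -> identical, skip
step 7: unify Bool ~ (List List Int -> List a)  [subst: {d:=List List Int, b:=Int, c:=List List Int} | 0 pending]
  clash: Bool vs (List List Int -> List a)

Answer: FAIL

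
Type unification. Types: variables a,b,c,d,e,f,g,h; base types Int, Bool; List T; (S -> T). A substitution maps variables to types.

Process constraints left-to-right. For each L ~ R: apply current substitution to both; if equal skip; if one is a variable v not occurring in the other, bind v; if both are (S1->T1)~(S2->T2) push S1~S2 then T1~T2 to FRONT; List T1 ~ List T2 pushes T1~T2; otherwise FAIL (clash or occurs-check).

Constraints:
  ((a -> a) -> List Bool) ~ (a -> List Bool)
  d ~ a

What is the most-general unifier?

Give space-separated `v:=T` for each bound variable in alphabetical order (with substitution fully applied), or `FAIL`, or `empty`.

step 1: unify ((a -> a) -> List Bool) ~ (a -> List Bool)  [subst: {-} | 1 pending]
  -> decompose arrow: push (a -> a)~a, List Bool~List Bool
step 2: unify (a -> a) ~ a  [subst: {-} | 2 pending]
  occurs-check fail

Answer: FAIL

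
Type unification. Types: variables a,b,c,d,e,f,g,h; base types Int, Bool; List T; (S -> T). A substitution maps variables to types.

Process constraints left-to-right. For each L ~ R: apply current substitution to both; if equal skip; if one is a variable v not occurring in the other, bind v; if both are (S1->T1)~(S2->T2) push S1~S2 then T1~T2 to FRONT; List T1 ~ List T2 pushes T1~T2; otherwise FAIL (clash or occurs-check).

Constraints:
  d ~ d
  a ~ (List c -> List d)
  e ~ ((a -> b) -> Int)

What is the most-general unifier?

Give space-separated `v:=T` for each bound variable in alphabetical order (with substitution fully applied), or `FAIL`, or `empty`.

Answer: a:=(List c -> List d) e:=(((List c -> List d) -> b) -> Int)

Derivation:
step 1: unify d ~ d  [subst: {-} | 2 pending]
  -> identical, skip
step 2: unify a ~ (List c -> List d)  [subst: {-} | 1 pending]
  bind a := (List c -> List d)
step 3: unify e ~ (((List c -> List d) -> b) -> Int)  [subst: {a:=(List c -> List d)} | 0 pending]
  bind e := (((List c -> List d) -> b) -> Int)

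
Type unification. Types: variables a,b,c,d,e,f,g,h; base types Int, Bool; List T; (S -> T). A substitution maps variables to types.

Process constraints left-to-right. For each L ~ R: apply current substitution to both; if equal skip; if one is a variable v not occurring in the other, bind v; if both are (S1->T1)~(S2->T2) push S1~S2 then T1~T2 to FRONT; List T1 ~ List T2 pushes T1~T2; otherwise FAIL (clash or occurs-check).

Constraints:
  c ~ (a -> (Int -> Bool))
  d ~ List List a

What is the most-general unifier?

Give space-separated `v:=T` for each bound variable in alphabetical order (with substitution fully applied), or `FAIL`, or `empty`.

Answer: c:=(a -> (Int -> Bool)) d:=List List a

Derivation:
step 1: unify c ~ (a -> (Int -> Bool))  [subst: {-} | 1 pending]
  bind c := (a -> (Int -> Bool))
step 2: unify d ~ List List a  [subst: {c:=(a -> (Int -> Bool))} | 0 pending]
  bind d := List List a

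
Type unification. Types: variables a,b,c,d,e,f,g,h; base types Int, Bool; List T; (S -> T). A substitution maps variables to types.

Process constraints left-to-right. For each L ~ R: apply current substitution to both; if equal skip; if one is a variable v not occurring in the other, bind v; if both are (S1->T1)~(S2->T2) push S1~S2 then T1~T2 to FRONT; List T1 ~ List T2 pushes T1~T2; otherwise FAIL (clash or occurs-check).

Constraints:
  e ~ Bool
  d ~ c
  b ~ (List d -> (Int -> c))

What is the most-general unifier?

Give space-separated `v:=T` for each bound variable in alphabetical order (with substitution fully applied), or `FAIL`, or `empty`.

Answer: b:=(List c -> (Int -> c)) d:=c e:=Bool

Derivation:
step 1: unify e ~ Bool  [subst: {-} | 2 pending]
  bind e := Bool
step 2: unify d ~ c  [subst: {e:=Bool} | 1 pending]
  bind d := c
step 3: unify b ~ (List c -> (Int -> c))  [subst: {e:=Bool, d:=c} | 0 pending]
  bind b := (List c -> (Int -> c))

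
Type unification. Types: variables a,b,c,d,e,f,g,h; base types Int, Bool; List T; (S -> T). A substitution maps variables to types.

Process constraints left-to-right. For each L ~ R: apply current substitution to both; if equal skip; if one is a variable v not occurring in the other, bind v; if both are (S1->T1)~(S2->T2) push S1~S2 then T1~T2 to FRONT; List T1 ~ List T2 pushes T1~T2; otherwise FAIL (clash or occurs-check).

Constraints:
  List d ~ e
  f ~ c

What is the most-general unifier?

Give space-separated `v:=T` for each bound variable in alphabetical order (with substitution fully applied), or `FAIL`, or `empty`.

step 1: unify List d ~ e  [subst: {-} | 1 pending]
  bind e := List d
step 2: unify f ~ c  [subst: {e:=List d} | 0 pending]
  bind f := c

Answer: e:=List d f:=c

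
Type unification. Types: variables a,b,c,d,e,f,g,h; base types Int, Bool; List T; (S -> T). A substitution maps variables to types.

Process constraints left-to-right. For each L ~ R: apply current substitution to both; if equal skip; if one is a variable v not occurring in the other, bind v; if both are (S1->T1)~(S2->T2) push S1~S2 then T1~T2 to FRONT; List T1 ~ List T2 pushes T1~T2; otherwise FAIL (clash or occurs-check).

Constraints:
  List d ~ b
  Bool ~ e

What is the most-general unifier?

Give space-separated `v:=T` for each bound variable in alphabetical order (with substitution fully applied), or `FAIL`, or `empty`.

Answer: b:=List d e:=Bool

Derivation:
step 1: unify List d ~ b  [subst: {-} | 1 pending]
  bind b := List d
step 2: unify Bool ~ e  [subst: {b:=List d} | 0 pending]
  bind e := Bool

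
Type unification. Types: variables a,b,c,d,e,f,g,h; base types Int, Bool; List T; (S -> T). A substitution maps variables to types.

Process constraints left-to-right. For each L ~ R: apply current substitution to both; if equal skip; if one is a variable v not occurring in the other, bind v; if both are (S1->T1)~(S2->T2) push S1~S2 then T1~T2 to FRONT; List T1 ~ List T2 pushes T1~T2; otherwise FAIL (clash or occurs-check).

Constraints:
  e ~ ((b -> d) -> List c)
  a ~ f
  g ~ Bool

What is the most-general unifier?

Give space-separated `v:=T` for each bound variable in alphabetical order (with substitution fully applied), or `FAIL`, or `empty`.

Answer: a:=f e:=((b -> d) -> List c) g:=Bool

Derivation:
step 1: unify e ~ ((b -> d) -> List c)  [subst: {-} | 2 pending]
  bind e := ((b -> d) -> List c)
step 2: unify a ~ f  [subst: {e:=((b -> d) -> List c)} | 1 pending]
  bind a := f
step 3: unify g ~ Bool  [subst: {e:=((b -> d) -> List c), a:=f} | 0 pending]
  bind g := Bool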